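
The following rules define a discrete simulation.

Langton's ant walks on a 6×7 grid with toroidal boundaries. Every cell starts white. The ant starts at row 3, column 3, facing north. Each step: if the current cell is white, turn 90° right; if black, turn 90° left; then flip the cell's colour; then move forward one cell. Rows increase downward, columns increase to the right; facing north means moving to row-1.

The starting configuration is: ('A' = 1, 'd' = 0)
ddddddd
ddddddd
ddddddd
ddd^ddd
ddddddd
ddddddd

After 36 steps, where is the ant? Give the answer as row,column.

step 0: ddddddd
ddddddd
ddddddd
ddd^ddd
ddddddd
ddddddd
step 1: ddddddd
ddddddd
ddddddd
dddA>dd
ddddddd
ddddddd
step 2: ddddddd
ddddddd
ddddddd
dddAAdd
ddddvdd
ddddddd
step 3: ddddddd
ddddddd
ddddddd
dddAAdd
ddd<Add
ddddddd
step 4: ddddddd
ddddddd
ddddddd
ddd^Add
dddAAdd
ddddddd
step 5: ddddddd
ddddddd
ddddddd
dd<dAdd
dddAAdd
ddddddd
step 6: ddddddd
ddddddd
dd^dddd
ddAdAdd
dddAAdd
ddddddd
step 7: ddddddd
ddddddd
ddA>ddd
ddAdAdd
dddAAdd
ddddddd
step 8: ddddddd
ddddddd
ddAAddd
ddAvAdd
dddAAdd
ddddddd
step 9: ddddddd
ddddddd
ddAAddd
dd<AAdd
dddAAdd
ddddddd
step 10: ddddddd
ddddddd
ddAAddd
dddAAdd
ddvAAdd
ddddddd
step 11: ddddddd
ddddddd
ddAAddd
dddAAdd
d<AAAdd
ddddddd
step 12: ddddddd
ddddddd
ddAAddd
d^dAAdd
dAAAAdd
ddddddd
step 13: ddddddd
ddddddd
ddAAddd
dA>AAdd
dAAAAdd
ddddddd
step 14: ddddddd
ddddddd
ddAAddd
dAAAAdd
dAvAAdd
ddddddd
step 15: ddddddd
ddddddd
ddAAddd
dAAAAdd
dAd>Add
ddddddd
step 16: ddddddd
ddddddd
ddAAddd
dAA^Add
dAddAdd
ddddddd
step 17: ddddddd
ddddddd
ddAAddd
dA<dAdd
dAddAdd
ddddddd
step 18: ddddddd
ddddddd
ddAAddd
dAddAdd
dAvdAdd
ddddddd
step 19: ddddddd
ddddddd
ddAAddd
dAddAdd
d<AdAdd
ddddddd
step 20: ddddddd
ddddddd
ddAAddd
dAddAdd
ddAdAdd
dvddddd
step 21: ddddddd
ddddddd
ddAAddd
dAddAdd
ddAdAdd
<Addddd
step 22: ddddddd
ddddddd
ddAAddd
dAddAdd
^dAdAdd
AAddddd
step 23: ddddddd
ddddddd
ddAAddd
dAddAdd
A>AdAdd
AAddddd
step 24: ddddddd
ddddddd
ddAAddd
dAddAdd
AAAdAdd
Avddddd
step 25: ddddddd
ddddddd
ddAAddd
dAddAdd
AAAdAdd
Ad>dddd
step 26: ddvdddd
ddddddd
ddAAddd
dAddAdd
AAAdAdd
AdAdddd
step 27: d<Adddd
ddddddd
ddAAddd
dAddAdd
AAAdAdd
AdAdddd
step 28: dAAdddd
ddddddd
ddAAddd
dAddAdd
AAAdAdd
A^Adddd
step 29: dAAdddd
ddddddd
ddAAddd
dAddAdd
AAAdAdd
AA>dddd
step 30: dAAdddd
ddddddd
ddAAddd
dAddAdd
AA^dAdd
AAddddd
step 31: dAAdddd
ddddddd
ddAAddd
dAddAdd
A<ddAdd
AAddddd
step 32: dAAdddd
ddddddd
ddAAddd
dAddAdd
AdddAdd
Avddddd
step 33: dAAdddd
ddddddd
ddAAddd
dAddAdd
AdddAdd
Ad>dddd
step 34: dAvdddd
ddddddd
ddAAddd
dAddAdd
AdddAdd
AdAdddd
step 35: dAd>ddd
ddddddd
ddAAddd
dAddAdd
AdddAdd
AdAdddd
step 36: dAdAddd
dddvddd
ddAAddd
dAddAdd
AdddAdd
AdAdddd

1,3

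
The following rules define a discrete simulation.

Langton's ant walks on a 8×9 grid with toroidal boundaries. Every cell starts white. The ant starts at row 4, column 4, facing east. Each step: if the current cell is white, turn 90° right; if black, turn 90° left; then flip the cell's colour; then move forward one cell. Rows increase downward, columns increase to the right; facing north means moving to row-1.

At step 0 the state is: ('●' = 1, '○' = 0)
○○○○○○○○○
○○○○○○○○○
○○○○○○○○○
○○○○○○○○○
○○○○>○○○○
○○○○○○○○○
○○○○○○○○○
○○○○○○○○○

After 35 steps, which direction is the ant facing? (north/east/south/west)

south

gen 0: ○○○○○○○○○
○○○○○○○○○
○○○○○○○○○
○○○○○○○○○
○○○○>○○○○
○○○○○○○○○
○○○○○○○○○
○○○○○○○○○
gen 1: ○○○○○○○○○
○○○○○○○○○
○○○○○○○○○
○○○○○○○○○
○○○○●○○○○
○○○○v○○○○
○○○○○○○○○
○○○○○○○○○
gen 2: ○○○○○○○○○
○○○○○○○○○
○○○○○○○○○
○○○○○○○○○
○○○○●○○○○
○○○<●○○○○
○○○○○○○○○
○○○○○○○○○
gen 3: ○○○○○○○○○
○○○○○○○○○
○○○○○○○○○
○○○○○○○○○
○○○^●○○○○
○○○●●○○○○
○○○○○○○○○
○○○○○○○○○
gen 4: ○○○○○○○○○
○○○○○○○○○
○○○○○○○○○
○○○○○○○○○
○○○●>○○○○
○○○●●○○○○
○○○○○○○○○
○○○○○○○○○
gen 5: ○○○○○○○○○
○○○○○○○○○
○○○○○○○○○
○○○○^○○○○
○○○●○○○○○
○○○●●○○○○
○○○○○○○○○
○○○○○○○○○
gen 6: ○○○○○○○○○
○○○○○○○○○
○○○○○○○○○
○○○○●>○○○
○○○●○○○○○
○○○●●○○○○
○○○○○○○○○
○○○○○○○○○
gen 7: ○○○○○○○○○
○○○○○○○○○
○○○○○○○○○
○○○○●●○○○
○○○●○v○○○
○○○●●○○○○
○○○○○○○○○
○○○○○○○○○
gen 8: ○○○○○○○○○
○○○○○○○○○
○○○○○○○○○
○○○○●●○○○
○○○●<●○○○
○○○●●○○○○
○○○○○○○○○
○○○○○○○○○
gen 9: ○○○○○○○○○
○○○○○○○○○
○○○○○○○○○
○○○○^●○○○
○○○●●●○○○
○○○●●○○○○
○○○○○○○○○
○○○○○○○○○
gen 10: ○○○○○○○○○
○○○○○○○○○
○○○○○○○○○
○○○<○●○○○
○○○●●●○○○
○○○●●○○○○
○○○○○○○○○
○○○○○○○○○
gen 11: ○○○○○○○○○
○○○○○○○○○
○○○^○○○○○
○○○●○●○○○
○○○●●●○○○
○○○●●○○○○
○○○○○○○○○
○○○○○○○○○
gen 12: ○○○○○○○○○
○○○○○○○○○
○○○●>○○○○
○○○●○●○○○
○○○●●●○○○
○○○●●○○○○
○○○○○○○○○
○○○○○○○○○
gen 13: ○○○○○○○○○
○○○○○○○○○
○○○●●○○○○
○○○●v●○○○
○○○●●●○○○
○○○●●○○○○
○○○○○○○○○
○○○○○○○○○
gen 14: ○○○○○○○○○
○○○○○○○○○
○○○●●○○○○
○○○<●●○○○
○○○●●●○○○
○○○●●○○○○
○○○○○○○○○
○○○○○○○○○
gen 15: ○○○○○○○○○
○○○○○○○○○
○○○●●○○○○
○○○○●●○○○
○○○v●●○○○
○○○●●○○○○
○○○○○○○○○
○○○○○○○○○
gen 16: ○○○○○○○○○
○○○○○○○○○
○○○●●○○○○
○○○○●●○○○
○○○○>●○○○
○○○●●○○○○
○○○○○○○○○
○○○○○○○○○
gen 17: ○○○○○○○○○
○○○○○○○○○
○○○●●○○○○
○○○○^●○○○
○○○○○●○○○
○○○●●○○○○
○○○○○○○○○
○○○○○○○○○
gen 18: ○○○○○○○○○
○○○○○○○○○
○○○●●○○○○
○○○<○●○○○
○○○○○●○○○
○○○●●○○○○
○○○○○○○○○
○○○○○○○○○
gen 19: ○○○○○○○○○
○○○○○○○○○
○○○^●○○○○
○○○●○●○○○
○○○○○●○○○
○○○●●○○○○
○○○○○○○○○
○○○○○○○○○
gen 20: ○○○○○○○○○
○○○○○○○○○
○○<○●○○○○
○○○●○●○○○
○○○○○●○○○
○○○●●○○○○
○○○○○○○○○
○○○○○○○○○
gen 21: ○○○○○○○○○
○○^○○○○○○
○○●○●○○○○
○○○●○●○○○
○○○○○●○○○
○○○●●○○○○
○○○○○○○○○
○○○○○○○○○
gen 22: ○○○○○○○○○
○○●>○○○○○
○○●○●○○○○
○○○●○●○○○
○○○○○●○○○
○○○●●○○○○
○○○○○○○○○
○○○○○○○○○
gen 23: ○○○○○○○○○
○○●●○○○○○
○○●v●○○○○
○○○●○●○○○
○○○○○●○○○
○○○●●○○○○
○○○○○○○○○
○○○○○○○○○
gen 24: ○○○○○○○○○
○○●●○○○○○
○○<●●○○○○
○○○●○●○○○
○○○○○●○○○
○○○●●○○○○
○○○○○○○○○
○○○○○○○○○
gen 25: ○○○○○○○○○
○○●●○○○○○
○○○●●○○○○
○○v●○●○○○
○○○○○●○○○
○○○●●○○○○
○○○○○○○○○
○○○○○○○○○
gen 26: ○○○○○○○○○
○○●●○○○○○
○○○●●○○○○
○<●●○●○○○
○○○○○●○○○
○○○●●○○○○
○○○○○○○○○
○○○○○○○○○
gen 27: ○○○○○○○○○
○○●●○○○○○
○^○●●○○○○
○●●●○●○○○
○○○○○●○○○
○○○●●○○○○
○○○○○○○○○
○○○○○○○○○
gen 28: ○○○○○○○○○
○○●●○○○○○
○●>●●○○○○
○●●●○●○○○
○○○○○●○○○
○○○●●○○○○
○○○○○○○○○
○○○○○○○○○
gen 29: ○○○○○○○○○
○○●●○○○○○
○●●●●○○○○
○●v●○●○○○
○○○○○●○○○
○○○●●○○○○
○○○○○○○○○
○○○○○○○○○
gen 30: ○○○○○○○○○
○○●●○○○○○
○●●●●○○○○
○●○>○●○○○
○○○○○●○○○
○○○●●○○○○
○○○○○○○○○
○○○○○○○○○
gen 31: ○○○○○○○○○
○○●●○○○○○
○●●^●○○○○
○●○○○●○○○
○○○○○●○○○
○○○●●○○○○
○○○○○○○○○
○○○○○○○○○
gen 32: ○○○○○○○○○
○○●●○○○○○
○●<○●○○○○
○●○○○●○○○
○○○○○●○○○
○○○●●○○○○
○○○○○○○○○
○○○○○○○○○
gen 33: ○○○○○○○○○
○○●●○○○○○
○●○○●○○○○
○●v○○●○○○
○○○○○●○○○
○○○●●○○○○
○○○○○○○○○
○○○○○○○○○
gen 34: ○○○○○○○○○
○○●●○○○○○
○●○○●○○○○
○<●○○●○○○
○○○○○●○○○
○○○●●○○○○
○○○○○○○○○
○○○○○○○○○
gen 35: ○○○○○○○○○
○○●●○○○○○
○●○○●○○○○
○○●○○●○○○
○v○○○●○○○
○○○●●○○○○
○○○○○○○○○
○○○○○○○○○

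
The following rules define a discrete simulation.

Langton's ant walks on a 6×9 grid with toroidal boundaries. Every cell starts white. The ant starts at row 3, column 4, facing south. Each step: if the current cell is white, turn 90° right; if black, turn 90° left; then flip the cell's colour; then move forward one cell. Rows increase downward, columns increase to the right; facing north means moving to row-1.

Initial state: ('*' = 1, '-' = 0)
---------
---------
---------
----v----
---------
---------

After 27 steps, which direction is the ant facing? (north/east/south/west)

step 0: ---------
---------
---------
----v----
---------
---------
step 1: ---------
---------
---------
---<*----
---------
---------
step 2: ---------
---------
---^-----
---**----
---------
---------
step 3: ---------
---------
---*>----
---**----
---------
---------
step 4: ---------
---------
---**----
---*v----
---------
---------
step 5: ---------
---------
---**----
---*->---
---------
---------
step 6: ---------
---------
---**----
---*-*---
-----v---
---------
step 7: ---------
---------
---**----
---*-*---
----<*---
---------
step 8: ---------
---------
---**----
---*^*---
----**---
---------
step 9: ---------
---------
---**----
---**>---
----**---
---------
step 10: ---------
---------
---**^---
---**----
----**---
---------
step 11: ---------
---------
---***>--
---**----
----**---
---------
step 12: ---------
---------
---****--
---**-v--
----**---
---------
step 13: ---------
---------
---****--
---**<*--
----**---
---------
step 14: ---------
---------
---**^*--
---****--
----**---
---------
step 15: ---------
---------
---*<-*--
---****--
----**---
---------
step 16: ---------
---------
---*--*--
---*v**--
----**---
---------
step 17: ---------
---------
---*--*--
---*->*--
----**---
---------
step 18: ---------
---------
---*-^*--
---*--*--
----**---
---------
step 19: ---------
---------
---*-*>--
---*--*--
----**---
---------
step 20: ---------
------^--
---*-*---
---*--*--
----**---
---------
step 21: ---------
------*>-
---*-*---
---*--*--
----**---
---------
step 22: ---------
------**-
---*-*-v-
---*--*--
----**---
---------
step 23: ---------
------**-
---*-*<*-
---*--*--
----**---
---------
step 24: ---------
------^*-
---*-***-
---*--*--
----**---
---------
step 25: ---------
-----<-*-
---*-***-
---*--*--
----**---
---------
step 26: -----^---
-----*-*-
---*-***-
---*--*--
----**---
---------
step 27: -----*>--
-----*-*-
---*-***-
---*--*--
----**---
---------

east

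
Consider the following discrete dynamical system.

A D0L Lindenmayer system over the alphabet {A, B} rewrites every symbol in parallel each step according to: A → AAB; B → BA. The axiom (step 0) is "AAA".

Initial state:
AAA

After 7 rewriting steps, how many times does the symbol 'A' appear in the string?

step 0: AAA
step 1: AABAABAAB
step 2: AABAABBAAABAABBAAABAABBA
step 3: AABAABBAAABAABBABAAABAABAABBAAABAABBABAAABAABAABBAAABAABBABAAAB
step 4: AABAABBAAABAABBABAAABAABAABBAAABAABBABAAABBAAABAABAABBAAAB…BBAAABAABBAAABAABBABAAABAABAABBAAABAABBABAAABBAAABAABAABBA  (len 165)
step 5: AABAABBAAABAABBABAAABAABAABBAAABAABBABAAABBAAABAABAABBAAAB…BAABBABAAABBAAABAABAABBABAAABAABAABBAAABAABBAAABAABBABAAAB  (len 432)
step 6: AABAABBAAABAABBABAAABAABAABBAAABAABBABAAABBAAABAABAABBAAAB…AABAABAABBAAABAABBABAAABAABAABBAAABAABBABAAABBAAABAABAABBA  (len 1131)
step 7: AABAABBAAABAABBABAAABAABAABBAAABAABBABAAABBAAABAABAABBAAAB…BAABBABAAABBAAABAABAABBABAAABAABAABBAAABAABBAAABAABBABAAAB  (len 2961)

1830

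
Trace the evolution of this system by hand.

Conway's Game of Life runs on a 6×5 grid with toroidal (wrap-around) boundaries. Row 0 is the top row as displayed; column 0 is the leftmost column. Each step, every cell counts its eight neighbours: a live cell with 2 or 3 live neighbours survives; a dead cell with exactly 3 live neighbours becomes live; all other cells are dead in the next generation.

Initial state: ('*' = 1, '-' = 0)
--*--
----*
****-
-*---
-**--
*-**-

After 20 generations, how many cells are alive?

6

gen 0: --*--
----*
****-
-*---
-**--
*-**-
gen 1: -**-*
*---*
*****
---*-
*--*-
---*-
gen 2: -**-*
-----
-**--
-----
--**-
**-*-
gen 3: -****
*--*-
-----
-*-*-
-****
*----
gen 4: -***-
**-*-
--*-*
**-**
-*-**
-----
gen 5: **-**
*----
-----
-*---
-*-*-
**--*
gen 6: --**-
**---
-----
--*--
-*--*
-----
gen 7: -**--
-**--
-*---
-----
-----
--**-
gen 8: -----
*----
-**--
-----
-----
-***-
gen 9: -**--
-*---
-*---
-----
--*--
--*--
gen 10: -**--
**---
-----
-----
-----
--**-
gen 11: *--*-
***--
-----
-----
-----
-***-
gen 12: *--*-
***-*
-*---
-----
--*--
-****
gen 13: -----
--***
-**--
-----
-**--
**--*
gen 14: -**--
-***-
-**--
-----
-**--
***--
gen 15: -----
*--*-
-*-*-
-----
*-*--
*--*-
gen 16: -----
--*-*
--*-*
-**--
-*--*
-*--*
gen 17: *--*-
-----
*-*--
-**--
-*-*-
-----
gen 18: -----
-*--*
--*--
*--*-
-*---
--*-*
gen 19: *--*-
-----
*****
-**--
*****
-----
gen 20: -----
-----
*--**
-----
*--**
-----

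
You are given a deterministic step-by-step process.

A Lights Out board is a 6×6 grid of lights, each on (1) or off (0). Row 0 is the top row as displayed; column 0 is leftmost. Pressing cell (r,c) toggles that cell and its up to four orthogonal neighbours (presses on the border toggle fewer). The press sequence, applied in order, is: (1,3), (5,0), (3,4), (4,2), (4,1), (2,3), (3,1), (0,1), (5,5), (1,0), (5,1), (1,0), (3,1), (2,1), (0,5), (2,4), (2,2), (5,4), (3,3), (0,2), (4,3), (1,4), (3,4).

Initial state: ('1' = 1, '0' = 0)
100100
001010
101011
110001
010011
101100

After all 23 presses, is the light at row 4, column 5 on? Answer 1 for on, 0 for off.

step 0: 100100
001010
101011
110001
010011
101100
step 1: 100000
000100
101111
110001
010011
101100
step 2: 100000
000100
101111
110001
110011
011100
step 3: 100000
000100
101101
110110
110001
011100
step 4: 100000
000100
101101
111110
101101
010100
step 5: 100000
000100
101101
101110
010101
000100
step 6: 100000
000000
100011
101010
010101
000100
step 7: 100000
000000
110011
010010
000101
000100
step 8: 011000
010000
110011
010010
000101
000100
step 9: 011000
010000
110011
010010
000100
000111
step 10: 111000
100000
010011
010010
000100
000111
step 11: 111000
100000
010011
010010
010100
111111
step 12: 011000
010000
110011
010010
010100
111111
step 13: 011000
010000
100011
101010
000100
111111
step 14: 011000
000000
011011
111010
000100
111111
step 15: 011011
000001
011011
111010
000100
111111
step 16: 011011
000011
011100
111000
000100
111111
step 17: 011011
001011
000000
110000
000100
111111
step 18: 011011
001011
000000
110000
000110
111000
step 19: 011011
001011
000100
111110
000010
111000
step 20: 000111
000011
000100
111110
000010
111000
step 21: 000111
000011
000100
111010
001100
111100
step 22: 000101
000100
000110
111010
001100
111100
step 23: 000101
000100
000100
111101
001110
111100

0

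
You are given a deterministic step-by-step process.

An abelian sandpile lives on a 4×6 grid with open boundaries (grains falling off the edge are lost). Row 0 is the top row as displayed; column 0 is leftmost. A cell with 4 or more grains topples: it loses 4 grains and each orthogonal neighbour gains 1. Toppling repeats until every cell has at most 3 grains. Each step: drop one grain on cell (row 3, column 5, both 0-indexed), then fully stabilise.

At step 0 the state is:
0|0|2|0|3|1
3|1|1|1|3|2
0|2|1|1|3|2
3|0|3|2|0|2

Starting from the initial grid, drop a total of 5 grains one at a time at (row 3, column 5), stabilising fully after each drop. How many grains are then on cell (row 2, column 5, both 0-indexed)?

t=0: 0|0|2|0|3|1
3|1|1|1|3|2
0|2|1|1|3|2
3|0|3|2|0|2
t=1: 0|0|2|0|3|1
3|1|1|1|3|2
0|2|1|1|3|2
3|0|3|2|0|3
t=2: 0|0|2|0|3|1
3|1|1|1|3|2
0|2|1|1|3|3
3|0|3|2|1|0
t=3: 0|0|2|0|3|1
3|1|1|1|3|2
0|2|1|1|3|3
3|0|3|2|1|1
t=4: 0|0|2|0|3|1
3|1|1|1|3|2
0|2|1|1|3|3
3|0|3|2|1|2
t=5: 0|0|2|0|3|1
3|1|1|1|3|2
0|2|1|1|3|3
3|0|3|2|1|3

3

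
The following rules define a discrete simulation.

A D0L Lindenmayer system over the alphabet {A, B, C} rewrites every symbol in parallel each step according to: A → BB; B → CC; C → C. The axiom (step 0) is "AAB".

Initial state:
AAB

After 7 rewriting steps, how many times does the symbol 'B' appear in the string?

[0] AAB
[1] BBBBCC
[2] CCCCCCCCCC
[3] CCCCCCCCCC
[4] CCCCCCCCCC
[5] CCCCCCCCCC
[6] CCCCCCCCCC
[7] CCCCCCCCCC

0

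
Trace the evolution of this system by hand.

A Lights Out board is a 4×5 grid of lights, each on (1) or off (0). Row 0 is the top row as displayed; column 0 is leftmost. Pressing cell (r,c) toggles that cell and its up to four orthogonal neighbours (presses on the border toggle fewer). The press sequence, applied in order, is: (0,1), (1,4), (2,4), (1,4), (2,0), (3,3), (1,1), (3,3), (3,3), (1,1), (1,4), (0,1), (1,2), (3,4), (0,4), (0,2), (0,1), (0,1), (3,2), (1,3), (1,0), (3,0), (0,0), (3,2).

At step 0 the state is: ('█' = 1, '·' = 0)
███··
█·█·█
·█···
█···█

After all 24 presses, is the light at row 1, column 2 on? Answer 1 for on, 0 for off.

step 0: ███··
█·█·█
·█···
█···█
step 1: ·····
███·█
·█···
█···█
step 2: ····█
████·
·█··█
█···█
step 3: ····█
█████
·█·█·
█····
step 4: ·····
███··
·█·██
█····
step 5: ·····
·██··
█··██
·····
step 6: ·····
·██··
█···█
··███
step 7: ·█···
█····
██··█
··███
step 8: ·█···
█····
██·██
·····
step 9: ·█···
█····
██··█
··███
step 10: ·····
·██··
█···█
··███
step 11: ····█
·████
█····
··███
step 12: ███·█
··███
█····
··███
step 13: ██··█
·█··█
█·█··
··███
step 14: ██··█
·█··█
█·█·█
··█··
step 15: ██·█·
·█···
█·█·█
··█··
step 16: █·█··
·██··
█·█·█
··█··
step 17: ·█···
··█··
█·█·█
··█··
step 18: █·█··
·██··
█·█·█
··█··
step 19: █·█··
·██··
█···█
·█·█·
step 20: █·██·
·█·██
█··██
·█·█·
step 21: ··██·
█··██
···██
·█·█·
step 22: ··██·
█··██
█··██
█··█·
step 23: ████·
···██
█··██
█··█·
step 24: ████·
···██
█·███
███··

0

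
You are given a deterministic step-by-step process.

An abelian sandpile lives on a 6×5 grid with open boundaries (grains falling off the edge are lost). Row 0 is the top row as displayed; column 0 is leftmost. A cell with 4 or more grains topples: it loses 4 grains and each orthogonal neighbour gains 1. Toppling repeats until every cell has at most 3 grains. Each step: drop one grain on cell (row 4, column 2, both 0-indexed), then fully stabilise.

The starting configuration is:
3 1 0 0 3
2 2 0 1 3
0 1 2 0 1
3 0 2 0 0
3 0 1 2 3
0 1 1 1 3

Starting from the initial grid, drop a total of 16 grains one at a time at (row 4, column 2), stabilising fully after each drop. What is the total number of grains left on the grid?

48

gen 0: 3 1 0 0 3
2 2 0 1 3
0 1 2 0 1
3 0 2 0 0
3 0 1 2 3
0 1 1 1 3
gen 1: 3 1 0 0 3
2 2 0 1 3
0 1 2 0 1
3 0 2 0 0
3 0 2 2 3
0 1 1 1 3
gen 2: 3 1 0 0 3
2 2 0 1 3
0 1 2 0 1
3 0 2 0 0
3 0 3 2 3
0 1 1 1 3
gen 3: 3 1 0 0 3
2 2 0 1 3
0 1 2 0 1
3 0 3 0 0
3 1 0 3 3
0 1 2 1 3
gen 4: 3 1 0 0 3
2 2 0 1 3
0 1 2 0 1
3 0 3 0 0
3 1 1 3 3
0 1 2 1 3
gen 5: 3 1 0 0 3
2 2 0 1 3
0 1 2 0 1
3 0 3 0 0
3 1 2 3 3
0 1 2 1 3
gen 6: 3 1 0 0 3
2 2 0 1 3
0 1 2 0 1
3 0 3 0 0
3 1 3 3 3
0 1 2 1 3
gen 7: 3 1 0 0 3
2 2 0 1 3
0 1 3 0 1
3 1 0 2 1
3 2 2 1 1
0 1 3 3 0
gen 8: 3 1 0 0 3
2 2 0 1 3
0 1 3 0 1
3 1 0 2 1
3 2 3 1 1
0 1 3 3 0
gen 9: 3 1 0 0 3
2 2 0 1 3
0 1 3 0 1
3 1 1 2 1
3 3 1 3 1
0 2 1 0 1
gen 10: 3 1 0 0 3
2 2 0 1 3
0 1 3 0 1
3 1 1 2 1
3 3 2 3 1
0 2 1 0 1
gen 11: 3 1 0 0 3
2 2 0 1 3
0 1 3 0 1
3 1 1 2 1
3 3 3 3 1
0 2 1 0 1
gen 12: 3 1 0 0 3
2 2 0 1 3
1 1 3 0 1
0 3 2 3 1
1 1 2 0 2
1 3 2 1 1
gen 13: 3 1 0 0 3
2 2 0 1 3
1 1 3 0 1
0 3 2 3 1
1 1 3 0 2
1 3 2 1 1
gen 14: 3 1 0 0 3
2 2 0 1 3
1 1 3 0 1
0 3 3 3 1
1 2 0 1 2
1 3 3 1 1
gen 15: 3 1 0 0 3
2 2 0 1 3
1 1 3 0 1
0 3 3 3 1
1 2 1 1 2
1 3 3 1 1
gen 16: 3 1 0 0 3
2 2 0 1 3
1 1 3 0 1
0 3 3 3 1
1 2 2 1 2
1 3 3 1 1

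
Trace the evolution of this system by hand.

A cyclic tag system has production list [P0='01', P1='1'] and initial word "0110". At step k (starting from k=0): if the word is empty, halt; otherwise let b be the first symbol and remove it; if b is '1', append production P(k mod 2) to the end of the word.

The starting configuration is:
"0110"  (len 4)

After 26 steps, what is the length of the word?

k=0  "0110"  (len 4)
k=1  "110"  (len 3)
k=2  "101"  (len 3)
k=3  "0101"  (len 4)
k=4  "101"  (len 3)
k=5  "0101"  (len 4)
k=6  "101"  (len 3)
k=7  "0101"  (len 4)
k=8  "101"  (len 3)
k=9  "0101"  (len 4)
k=10  "101"  (len 3)
k=11  "0101"  (len 4)
k=12  "101"  (len 3)
k=13  "0101"  (len 4)
k=14  "101"  (len 3)
k=15  "0101"  (len 4)
k=16  "101"  (len 3)
k=17  "0101"  (len 4)
k=18  "101"  (len 3)
k=19  "0101"  (len 4)
k=20  "101"  (len 3)
k=21  "0101"  (len 4)
k=22  "101"  (len 3)
k=23  "0101"  (len 4)
k=24  "101"  (len 3)
k=25  "0101"  (len 4)
k=26  "101"  (len 3)

3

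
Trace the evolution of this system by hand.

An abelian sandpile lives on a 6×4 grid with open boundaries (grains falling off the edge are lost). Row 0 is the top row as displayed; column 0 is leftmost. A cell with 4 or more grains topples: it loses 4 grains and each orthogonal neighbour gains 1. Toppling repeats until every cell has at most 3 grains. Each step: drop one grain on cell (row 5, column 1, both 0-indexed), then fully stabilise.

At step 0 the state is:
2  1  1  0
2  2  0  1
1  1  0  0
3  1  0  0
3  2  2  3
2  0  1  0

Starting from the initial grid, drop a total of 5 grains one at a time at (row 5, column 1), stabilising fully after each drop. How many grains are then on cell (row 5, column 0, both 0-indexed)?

3

k=0  2  1  1  0
2  2  0  1
1  1  0  0
3  1  0  0
3  2  2  3
2  0  1  0
k=1  2  1  1  0
2  2  0  1
1  1  0  0
3  1  0  0
3  2  2  3
2  1  1  0
k=2  2  1  1  0
2  2  0  1
1  1  0  0
3  1  0  0
3  2  2  3
2  2  1  0
k=3  2  1  1  0
2  2  0  1
1  1  0  0
3  1  0  0
3  2  2  3
2  3  1  0
k=4  2  1  1  0
2  2  0  1
1  1  0  0
3  1  0  0
3  3  2  3
3  0  2  0
k=5  2  1  1  0
2  2  0  1
1  1  0  0
3  1  0  0
3  3  2  3
3  1  2  0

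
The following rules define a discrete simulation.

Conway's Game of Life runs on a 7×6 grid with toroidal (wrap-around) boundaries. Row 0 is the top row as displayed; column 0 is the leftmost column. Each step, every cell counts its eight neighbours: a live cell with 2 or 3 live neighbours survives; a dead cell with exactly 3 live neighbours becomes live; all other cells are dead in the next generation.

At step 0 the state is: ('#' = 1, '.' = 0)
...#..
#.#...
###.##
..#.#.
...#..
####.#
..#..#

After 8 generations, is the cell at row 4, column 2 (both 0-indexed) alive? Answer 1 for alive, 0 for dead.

step 0: ...#..
#.#...
###.##
..#.#.
...#..
####.#
..#..#
step 1: .###..
#.#.#.
#.#.#.
#.#.#.
#....#
##.#.#
.....#
step 2: ######
#...#.
#.#.#.
#...#.
..##..
.#....
...#.#
step 3: .##...
......
#...#.
..#.#.
.###..
...##.
...#.#
step 4: ..#...
.#....
...#.#
..#.##
.#....
......
...#..
step 5: ..#...
..#...
#.##.#
#.####
......
......
......
step 6: ......
..#...
#.....
#.#...
...###
......
......
step 7: ......
......
......
##.##.
...###
....#.
......
step 8: ......
......
......
#.##..
#.#...
...###
......

1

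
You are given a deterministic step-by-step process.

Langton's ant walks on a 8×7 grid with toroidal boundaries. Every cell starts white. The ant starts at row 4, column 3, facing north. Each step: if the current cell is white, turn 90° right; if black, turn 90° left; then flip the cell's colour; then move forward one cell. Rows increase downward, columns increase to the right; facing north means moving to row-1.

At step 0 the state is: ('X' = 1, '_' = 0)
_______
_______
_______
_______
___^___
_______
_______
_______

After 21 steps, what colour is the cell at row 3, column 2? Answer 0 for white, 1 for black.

1

gen 0: _______
_______
_______
_______
___^___
_______
_______
_______
gen 1: _______
_______
_______
_______
___X>__
_______
_______
_______
gen 2: _______
_______
_______
_______
___XX__
____v__
_______
_______
gen 3: _______
_______
_______
_______
___XX__
___<X__
_______
_______
gen 4: _______
_______
_______
_______
___^X__
___XX__
_______
_______
gen 5: _______
_______
_______
_______
__<_X__
___XX__
_______
_______
gen 6: _______
_______
_______
__^____
__X_X__
___XX__
_______
_______
gen 7: _______
_______
_______
__X>___
__X_X__
___XX__
_______
_______
gen 8: _______
_______
_______
__XX___
__XvX__
___XX__
_______
_______
gen 9: _______
_______
_______
__XX___
__<XX__
___XX__
_______
_______
gen 10: _______
_______
_______
__XX___
___XX__
__vXX__
_______
_______
gen 11: _______
_______
_______
__XX___
___XX__
_<XXX__
_______
_______
gen 12: _______
_______
_______
__XX___
_^_XX__
_XXXX__
_______
_______
gen 13: _______
_______
_______
__XX___
_X>XX__
_XXXX__
_______
_______
gen 14: _______
_______
_______
__XX___
_XXXX__
_XvXX__
_______
_______
gen 15: _______
_______
_______
__XX___
_XXXX__
_X_>X__
_______
_______
gen 16: _______
_______
_______
__XX___
_XX^X__
_X__X__
_______
_______
gen 17: _______
_______
_______
__XX___
_X<_X__
_X__X__
_______
_______
gen 18: _______
_______
_______
__XX___
_X__X__
_Xv_X__
_______
_______
gen 19: _______
_______
_______
__XX___
_X__X__
_<X_X__
_______
_______
gen 20: _______
_______
_______
__XX___
_X__X__
__X_X__
_v_____
_______
gen 21: _______
_______
_______
__XX___
_X__X__
__X_X__
<X_____
_______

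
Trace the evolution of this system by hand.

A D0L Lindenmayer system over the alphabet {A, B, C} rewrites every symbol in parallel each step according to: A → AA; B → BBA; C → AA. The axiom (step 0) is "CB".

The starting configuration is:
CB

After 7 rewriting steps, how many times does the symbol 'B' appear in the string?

128

step 0: CB
step 1: AABBA
step 2: AAAABBABBAAA
step 3: AAAAAAAABBABBAAABBABBAAAAAAA
step 4: AAAAAAAAAAAAAAAABBABBAAABBABBAAAAAAABBABBAAABBABBAAAAAAAAAAAAAAA
step 5: AAAAAAAAAAAAAAAAAAAAAAAAAAAAAAAABBABBAAABBABBAAAAAAABBABBA…AABBABBAAAAAAABBABBAAABBABBAAAAAAAAAAAAAAAAAAAAAAAAAAAAAAA  (len 144)
step 6: AAAAAAAAAAAAAAAAAAAAAAAAAAAAAAAAAAAAAAAAAAAAAAAAAAAAAAAAAA…AAAAAAAAAAAAAAAAAAAAAAAAAAAAAAAAAAAAAAAAAAAAAAAAAAAAAAAAAA  (len 320)
step 7: AAAAAAAAAAAAAAAAAAAAAAAAAAAAAAAAAAAAAAAAAAAAAAAAAAAAAAAAAA…AAAAAAAAAAAAAAAAAAAAAAAAAAAAAAAAAAAAAAAAAAAAAAAAAAAAAAAAAA  (len 704)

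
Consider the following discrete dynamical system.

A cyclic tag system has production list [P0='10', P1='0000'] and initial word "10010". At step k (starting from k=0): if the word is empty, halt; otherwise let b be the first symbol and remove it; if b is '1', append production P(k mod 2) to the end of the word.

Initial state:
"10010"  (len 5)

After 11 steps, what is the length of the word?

[0] "10010"  (len 5)
[1] "001010"  (len 6)
[2] "01010"  (len 5)
[3] "1010"  (len 4)
[4] "0100000"  (len 7)
[5] "100000"  (len 6)
[6] "000000000"  (len 9)
[7] "00000000"  (len 8)
[8] "0000000"  (len 7)
[9] "000000"  (len 6)
[10] "00000"  (len 5)
[11] "0000"  (len 4)

4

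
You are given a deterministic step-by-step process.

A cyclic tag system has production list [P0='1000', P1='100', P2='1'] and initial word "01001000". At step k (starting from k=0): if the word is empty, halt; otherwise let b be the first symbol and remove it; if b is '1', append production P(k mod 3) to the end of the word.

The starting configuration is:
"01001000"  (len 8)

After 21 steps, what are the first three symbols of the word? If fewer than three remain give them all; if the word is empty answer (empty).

step 0: "01001000"  (len 8)
step 1: "1001000"  (len 7)
step 2: "001000100"  (len 9)
step 3: "01000100"  (len 8)
step 4: "1000100"  (len 7)
step 5: "000100100"  (len 9)
step 6: "00100100"  (len 8)
step 7: "0100100"  (len 7)
step 8: "100100"  (len 6)
step 9: "001001"  (len 6)
step 10: "01001"  (len 5)
step 11: "1001"  (len 4)
step 12: "0011"  (len 4)
step 13: "011"  (len 3)
step 14: "11"  (len 2)
step 15: "11"  (len 2)
step 16: "11000"  (len 5)
step 17: "1000100"  (len 7)
step 18: "0001001"  (len 7)
step 19: "001001"  (len 6)
step 20: "01001"  (len 5)
step 21: "1001"  (len 4)

100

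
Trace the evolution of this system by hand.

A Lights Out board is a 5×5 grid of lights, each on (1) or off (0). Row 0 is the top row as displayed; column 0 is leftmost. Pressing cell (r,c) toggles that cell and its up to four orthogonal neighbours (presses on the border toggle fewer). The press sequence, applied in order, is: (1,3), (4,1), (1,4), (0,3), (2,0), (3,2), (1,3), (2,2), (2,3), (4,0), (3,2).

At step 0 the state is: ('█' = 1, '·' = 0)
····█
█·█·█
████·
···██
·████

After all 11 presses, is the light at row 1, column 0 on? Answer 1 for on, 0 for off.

0

[0] ····█
█·█·█
████·
···██
·████
[1] ···██
█··█·
███··
···██
·████
[2] ···██
█··█·
███··
·█·██
█··██
[3] ···█·
█···█
███·█
·█·██
█··██
[4] ··█·█
█··██
███·█
·█·██
█··██
[5] ··█·█
···██
··█·█
██·██
█··██
[6] ··█·█
···██
····█
█·█·█
█·███
[7] ··███
··█··
···██
█·█·█
█·███
[8] ··███
·····
·██·█
█···█
█·███
[9] ··███
···█·
·█·█·
█··██
█·███
[10] ··███
···█·
·█·█·
···██
·████
[11] ··███
···█·
·███·
·██·█
·█·██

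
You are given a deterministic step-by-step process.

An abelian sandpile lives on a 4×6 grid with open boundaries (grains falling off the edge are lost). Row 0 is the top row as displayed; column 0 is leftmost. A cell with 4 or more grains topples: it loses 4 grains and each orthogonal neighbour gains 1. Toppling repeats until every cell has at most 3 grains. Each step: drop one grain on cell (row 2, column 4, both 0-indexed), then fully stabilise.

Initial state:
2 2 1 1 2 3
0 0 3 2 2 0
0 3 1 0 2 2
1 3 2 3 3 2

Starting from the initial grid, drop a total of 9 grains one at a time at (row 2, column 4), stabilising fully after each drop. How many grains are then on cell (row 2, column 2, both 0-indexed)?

t=0: 2 2 1 1 2 3
0 0 3 2 2 0
0 3 1 0 2 2
1 3 2 3 3 2
t=1: 2 2 1 1 2 3
0 0 3 2 2 0
0 3 1 0 3 2
1 3 2 3 3 2
t=2: 2 2 1 1 2 3
0 0 3 2 3 0
0 3 1 2 1 3
1 3 3 0 1 3
t=3: 2 2 1 1 2 3
0 0 3 2 3 0
0 3 1 2 2 3
1 3 3 0 1 3
t=4: 2 2 1 1 2 3
0 0 3 2 3 0
0 3 1 2 3 3
1 3 3 0 1 3
t=5: 2 2 1 1 3 3
0 0 3 3 0 2
0 3 1 3 2 1
1 3 3 0 3 0
t=6: 2 2 1 1 3 3
0 0 3 3 0 2
0 3 1 3 3 1
1 3 3 0 3 0
t=7: 2 2 2 2 3 3
0 1 0 1 2 2
0 3 3 1 2 2
1 3 3 2 0 1
t=8: 2 2 2 2 3 3
0 1 0 1 2 2
0 3 3 1 3 2
1 3 3 2 0 1
t=9: 2 2 2 2 3 3
0 1 0 1 3 2
0 3 3 2 0 3
1 3 3 2 1 1

3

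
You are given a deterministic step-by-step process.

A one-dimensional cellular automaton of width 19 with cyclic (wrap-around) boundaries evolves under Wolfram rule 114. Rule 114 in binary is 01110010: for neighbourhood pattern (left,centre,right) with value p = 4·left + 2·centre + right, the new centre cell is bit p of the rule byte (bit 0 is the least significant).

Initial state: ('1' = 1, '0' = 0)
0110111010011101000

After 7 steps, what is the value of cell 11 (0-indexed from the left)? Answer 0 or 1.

1

gen 0: 0110111010011101000
gen 1: 1011001101100110100
gen 2: 0101110110111011011
gen 3: 1010011011001101101
gen 4: 1101101101110110110
gen 5: 0110110110011011011
gen 6: 1011011011101101101
gen 7: 1101101100110110110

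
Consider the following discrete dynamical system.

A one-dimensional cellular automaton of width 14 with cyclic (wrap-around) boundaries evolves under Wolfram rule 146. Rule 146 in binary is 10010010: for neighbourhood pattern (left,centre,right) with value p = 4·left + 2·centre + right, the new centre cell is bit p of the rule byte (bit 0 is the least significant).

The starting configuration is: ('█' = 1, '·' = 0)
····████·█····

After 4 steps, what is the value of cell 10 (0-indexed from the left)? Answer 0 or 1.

gen 0: ····████·█····
gen 1: ···█·██···█···
gen 2: ··█····█·█·█··
gen 3: ·█·█··█·····█·
gen 4: █···██·█···█·█

0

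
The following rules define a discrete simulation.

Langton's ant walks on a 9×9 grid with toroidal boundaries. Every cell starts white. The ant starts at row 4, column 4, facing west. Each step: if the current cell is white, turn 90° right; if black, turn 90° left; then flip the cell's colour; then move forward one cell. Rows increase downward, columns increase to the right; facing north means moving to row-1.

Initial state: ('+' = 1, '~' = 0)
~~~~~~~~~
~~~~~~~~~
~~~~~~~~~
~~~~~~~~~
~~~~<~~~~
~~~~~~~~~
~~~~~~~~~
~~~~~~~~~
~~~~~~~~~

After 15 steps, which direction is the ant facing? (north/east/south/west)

north

gen 0: ~~~~~~~~~
~~~~~~~~~
~~~~~~~~~
~~~~~~~~~
~~~~<~~~~
~~~~~~~~~
~~~~~~~~~
~~~~~~~~~
~~~~~~~~~
gen 1: ~~~~~~~~~
~~~~~~~~~
~~~~~~~~~
~~~~^~~~~
~~~~+~~~~
~~~~~~~~~
~~~~~~~~~
~~~~~~~~~
~~~~~~~~~
gen 2: ~~~~~~~~~
~~~~~~~~~
~~~~~~~~~
~~~~+>~~~
~~~~+~~~~
~~~~~~~~~
~~~~~~~~~
~~~~~~~~~
~~~~~~~~~
gen 3: ~~~~~~~~~
~~~~~~~~~
~~~~~~~~~
~~~~++~~~
~~~~+v~~~
~~~~~~~~~
~~~~~~~~~
~~~~~~~~~
~~~~~~~~~
gen 4: ~~~~~~~~~
~~~~~~~~~
~~~~~~~~~
~~~~++~~~
~~~~<+~~~
~~~~~~~~~
~~~~~~~~~
~~~~~~~~~
~~~~~~~~~
gen 5: ~~~~~~~~~
~~~~~~~~~
~~~~~~~~~
~~~~++~~~
~~~~~+~~~
~~~~v~~~~
~~~~~~~~~
~~~~~~~~~
~~~~~~~~~
gen 6: ~~~~~~~~~
~~~~~~~~~
~~~~~~~~~
~~~~++~~~
~~~~~+~~~
~~~<+~~~~
~~~~~~~~~
~~~~~~~~~
~~~~~~~~~
gen 7: ~~~~~~~~~
~~~~~~~~~
~~~~~~~~~
~~~~++~~~
~~~^~+~~~
~~~++~~~~
~~~~~~~~~
~~~~~~~~~
~~~~~~~~~
gen 8: ~~~~~~~~~
~~~~~~~~~
~~~~~~~~~
~~~~++~~~
~~~+>+~~~
~~~++~~~~
~~~~~~~~~
~~~~~~~~~
~~~~~~~~~
gen 9: ~~~~~~~~~
~~~~~~~~~
~~~~~~~~~
~~~~++~~~
~~~+++~~~
~~~+v~~~~
~~~~~~~~~
~~~~~~~~~
~~~~~~~~~
gen 10: ~~~~~~~~~
~~~~~~~~~
~~~~~~~~~
~~~~++~~~
~~~+++~~~
~~~+~>~~~
~~~~~~~~~
~~~~~~~~~
~~~~~~~~~
gen 11: ~~~~~~~~~
~~~~~~~~~
~~~~~~~~~
~~~~++~~~
~~~+++~~~
~~~+~+~~~
~~~~~v~~~
~~~~~~~~~
~~~~~~~~~
gen 12: ~~~~~~~~~
~~~~~~~~~
~~~~~~~~~
~~~~++~~~
~~~+++~~~
~~~+~+~~~
~~~~<+~~~
~~~~~~~~~
~~~~~~~~~
gen 13: ~~~~~~~~~
~~~~~~~~~
~~~~~~~~~
~~~~++~~~
~~~+++~~~
~~~+^+~~~
~~~~++~~~
~~~~~~~~~
~~~~~~~~~
gen 14: ~~~~~~~~~
~~~~~~~~~
~~~~~~~~~
~~~~++~~~
~~~+++~~~
~~~++>~~~
~~~~++~~~
~~~~~~~~~
~~~~~~~~~
gen 15: ~~~~~~~~~
~~~~~~~~~
~~~~~~~~~
~~~~++~~~
~~~++^~~~
~~~++~~~~
~~~~++~~~
~~~~~~~~~
~~~~~~~~~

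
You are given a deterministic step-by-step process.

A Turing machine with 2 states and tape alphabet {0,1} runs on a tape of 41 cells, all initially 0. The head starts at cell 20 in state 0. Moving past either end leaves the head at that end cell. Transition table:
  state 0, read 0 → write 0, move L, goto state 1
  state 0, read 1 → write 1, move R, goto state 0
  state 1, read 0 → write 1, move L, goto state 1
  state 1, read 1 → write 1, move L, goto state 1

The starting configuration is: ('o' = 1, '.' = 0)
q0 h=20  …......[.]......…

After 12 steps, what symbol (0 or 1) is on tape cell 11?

0) q0 h=20  …......[.]......…
1) q1 h=19  …......[.]......…
2) q1 h=18  …......[.]o.....…
3) q1 h=17  …......[.]oo....…
4) q1 h=16  …......[.]ooo...…
5) q1 h=15  …......[.]oooo..…
6) q1 h=14  …......[.]ooooo.…
7) q1 h=13  …......[.]oooooo…
8) q1 h=12  …......[.]oooooo…
9) q1 h=11  …......[.]oooooo…
10) q1 h=10  …......[.]oooooo…
11) q1 h= 9  …......[.]oooooo…
12) q1 h= 8  …......[.]oooooo…

1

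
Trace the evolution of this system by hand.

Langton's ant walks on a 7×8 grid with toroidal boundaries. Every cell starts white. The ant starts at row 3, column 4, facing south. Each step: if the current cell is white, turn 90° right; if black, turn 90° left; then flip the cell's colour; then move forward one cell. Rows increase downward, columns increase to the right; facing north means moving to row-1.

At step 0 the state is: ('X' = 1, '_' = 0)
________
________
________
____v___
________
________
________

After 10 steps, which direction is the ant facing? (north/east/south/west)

north

t=0: ________
________
________
____v___
________
________
________
t=1: ________
________
________
___<X___
________
________
________
t=2: ________
________
___^____
___XX___
________
________
________
t=3: ________
________
___X>___
___XX___
________
________
________
t=4: ________
________
___XX___
___Xv___
________
________
________
t=5: ________
________
___XX___
___X_>__
________
________
________
t=6: ________
________
___XX___
___X_X__
_____v__
________
________
t=7: ________
________
___XX___
___X_X__
____<X__
________
________
t=8: ________
________
___XX___
___X^X__
____XX__
________
________
t=9: ________
________
___XX___
___XX>__
____XX__
________
________
t=10: ________
________
___XX^__
___XX___
____XX__
________
________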